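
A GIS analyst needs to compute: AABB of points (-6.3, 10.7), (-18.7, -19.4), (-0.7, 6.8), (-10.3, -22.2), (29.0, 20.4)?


x range: [-18.7, 29]
y range: [-22.2, 20.4]
Bounding box: (-18.7,-22.2) to (29,20.4)

(-18.7,-22.2) to (29,20.4)


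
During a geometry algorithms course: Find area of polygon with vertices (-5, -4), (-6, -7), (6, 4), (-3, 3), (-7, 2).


Shoelace sum: ((-5)*(-7) - (-6)*(-4)) + ((-6)*4 - 6*(-7)) + (6*3 - (-3)*4) + ((-3)*2 - (-7)*3) + ((-7)*(-4) - (-5)*2)
= 112
Area = |112|/2 = 56

56


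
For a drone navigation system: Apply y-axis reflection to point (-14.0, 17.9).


Reflection over y-axis: (x,y) -> (-x,y)
(-14, 17.9) -> (14, 17.9)

(14, 17.9)


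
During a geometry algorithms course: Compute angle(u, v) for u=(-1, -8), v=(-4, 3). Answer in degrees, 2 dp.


u.v = -20, |u| = sqrt(65) = 8.0623, |v| = sqrt(25) = 5
cos(theta) = u.v/(|u||v|) = -20/sqrt(1625) = -0.496139
theta = acos(-0.496139) = 119.74 degrees

119.74 degrees


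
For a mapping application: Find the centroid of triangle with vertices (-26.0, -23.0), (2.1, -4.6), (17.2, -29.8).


Centroid = ((x_A+x_B+x_C)/3, (y_A+y_B+y_C)/3)
= (((-26)+2.1+17.2)/3, ((-23)+(-4.6)+(-29.8))/3)
= (-2.2333, -19.1333)

(-2.2333, -19.1333)


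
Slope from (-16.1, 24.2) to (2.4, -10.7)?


slope = (y2-y1)/(x2-x1) = ((-10.7)-24.2)/(2.4-(-16.1)) = (-34.9)/18.5 = -1.8865

-1.8865


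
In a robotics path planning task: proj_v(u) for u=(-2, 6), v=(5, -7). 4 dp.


u.v = -52, |v| = sqrt(74) = 8.6023
Scalar projection = u.v / |v| = -52 / sqrt(74) = -6.0449

-6.0449


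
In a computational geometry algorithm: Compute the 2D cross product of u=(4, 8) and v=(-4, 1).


u x v = u_x*v_y - u_y*v_x = 4*1 - 8*(-4)
= 4 - (-32) = 36

36


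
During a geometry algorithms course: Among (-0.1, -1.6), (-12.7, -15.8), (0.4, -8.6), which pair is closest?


d(P0,P1) = 18.9842, d(P0,P2) = 7.0178, d(P1,P2) = 14.9482
Closest: P0 and P2

Closest pair: (-0.1, -1.6) and (0.4, -8.6), distance = 7.0178


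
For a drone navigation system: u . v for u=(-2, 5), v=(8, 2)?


u . v = u_x*v_x + u_y*v_y = (-2)*8 + 5*2
= (-16) + 10 = -6

-6


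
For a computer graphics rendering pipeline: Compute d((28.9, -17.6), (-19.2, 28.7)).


dx=-48.1, dy=46.3
d^2 = (-48.1)^2 + 46.3^2 = 4457.3
d = sqrt(4457.3) = 66.763

66.763


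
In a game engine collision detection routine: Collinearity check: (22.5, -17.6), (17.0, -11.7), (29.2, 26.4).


Cross product: (17-22.5)*(26.4-(-17.6)) - ((-11.7)-(-17.6))*(29.2-22.5)
= -281.53

No, not collinear


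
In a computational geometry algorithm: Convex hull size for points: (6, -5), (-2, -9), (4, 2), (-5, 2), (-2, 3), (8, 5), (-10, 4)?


Convex hull vertices (CCW): (-10, 4), (-2, -9), (6, -5), (8, 5)
Count = 4

4


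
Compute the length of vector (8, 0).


|u| = sqrt(8^2 + 0^2) = sqrt(64) = 8

8


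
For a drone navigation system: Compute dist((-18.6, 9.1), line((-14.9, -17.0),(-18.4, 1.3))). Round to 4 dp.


|cross product| = 23.64
|line direction| = sqrt(347.14) = 18.6317
Distance = 23.64/sqrt(347.14) = 1.2688

1.2688


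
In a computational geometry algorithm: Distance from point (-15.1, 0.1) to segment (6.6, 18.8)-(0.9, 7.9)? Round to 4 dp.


Project P onto AB: t = 1 (clamped to [0,1])
Closest point on segment: (0.9, 7.9)
Distance: 17.8

17.8


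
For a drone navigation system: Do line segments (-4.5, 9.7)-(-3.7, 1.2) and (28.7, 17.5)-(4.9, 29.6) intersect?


Cross products: d1=587.36, d2=779.98, d3=288.44, d4=95.82
d1*d2 < 0 and d3*d4 < 0? no

No, they don't intersect


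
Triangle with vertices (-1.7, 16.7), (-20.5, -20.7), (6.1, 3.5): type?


Side lengths squared: AB^2=1752.2, BC^2=1293.2, CA^2=235.08
Sorted: [235.08, 1293.2, 1752.2]
By sides: Scalene, By angles: Obtuse

Scalene, Obtuse


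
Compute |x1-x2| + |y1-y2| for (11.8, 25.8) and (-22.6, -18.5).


|11.8-(-22.6)| + |25.8-(-18.5)| = 34.4 + 44.3 = 78.7

78.7


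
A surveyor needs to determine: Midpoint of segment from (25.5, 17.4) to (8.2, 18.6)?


M = ((25.5+8.2)/2, (17.4+18.6)/2)
= (16.85, 18)

(16.85, 18)


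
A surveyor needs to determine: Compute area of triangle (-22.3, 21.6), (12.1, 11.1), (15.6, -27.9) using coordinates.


Area = |x_A(y_B-y_C) + x_B(y_C-y_A) + x_C(y_A-y_B)|/2
= |(-869.7) + (-598.95) + 163.8|/2
= 1304.85/2 = 652.425

652.425


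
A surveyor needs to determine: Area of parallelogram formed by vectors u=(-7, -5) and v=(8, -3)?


|u x v| = |(-7)*(-3) - (-5)*8|
= |21 - (-40)| = 61

61


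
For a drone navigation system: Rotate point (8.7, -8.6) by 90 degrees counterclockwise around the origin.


90° CCW: (x,y) -> (-y, x)
(8.7,-8.6) -> (8.6, 8.7)

(8.6, 8.7)


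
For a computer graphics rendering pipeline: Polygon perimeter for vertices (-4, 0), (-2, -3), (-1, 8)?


Sides: (-4, 0)->(-2, -3): sqrt(13) = 3.605551, (-2, -3)->(-1, 8): sqrt(122) = 11.045361, (-1, 8)->(-4, 0): sqrt(73) = 8.544004
Sum = 23.194916
Perimeter = 23.1949

23.1949


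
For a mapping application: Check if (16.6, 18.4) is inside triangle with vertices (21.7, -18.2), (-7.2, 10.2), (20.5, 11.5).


Cross products: AB x AP = -912.9, BC x BP = 196.2, CA x CP = -107.55
All same sign? no

No, outside


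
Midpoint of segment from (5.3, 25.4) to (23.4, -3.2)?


M = ((5.3+23.4)/2, (25.4+(-3.2))/2)
= (14.35, 11.1)

(14.35, 11.1)


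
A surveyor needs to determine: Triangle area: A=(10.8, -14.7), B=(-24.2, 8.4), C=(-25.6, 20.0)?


Area = |x_A(y_B-y_C) + x_B(y_C-y_A) + x_C(y_A-y_B)|/2
= |(-125.28) + (-839.74) + 591.36|/2
= 373.66/2 = 186.83

186.83


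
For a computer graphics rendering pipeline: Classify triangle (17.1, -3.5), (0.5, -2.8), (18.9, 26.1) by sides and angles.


Side lengths squared: AB^2=276.05, BC^2=1173.77, CA^2=879.4
Sorted: [276.05, 879.4, 1173.77]
By sides: Scalene, By angles: Obtuse

Scalene, Obtuse


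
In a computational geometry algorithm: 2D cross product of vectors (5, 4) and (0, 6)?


u x v = u_x*v_y - u_y*v_x = 5*6 - 4*0
= 30 - 0 = 30

30


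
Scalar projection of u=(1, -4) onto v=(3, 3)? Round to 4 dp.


u.v = -9, |v| = sqrt(18) = 4.2426
Scalar projection = u.v / |v| = -9 / sqrt(18) = -2.1213

-2.1213


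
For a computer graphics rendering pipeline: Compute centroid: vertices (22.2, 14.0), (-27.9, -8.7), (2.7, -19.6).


Centroid = ((x_A+x_B+x_C)/3, (y_A+y_B+y_C)/3)
= ((22.2+(-27.9)+2.7)/3, (14+(-8.7)+(-19.6))/3)
= (-1, -4.7667)

(-1, -4.7667)


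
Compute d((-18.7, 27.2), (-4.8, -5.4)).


dx=13.9, dy=-32.6
d^2 = 13.9^2 + (-32.6)^2 = 1255.97
d = sqrt(1255.97) = 35.4397

35.4397


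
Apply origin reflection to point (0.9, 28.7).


Reflection over origin: (x,y) -> (-x,-y)
(0.9, 28.7) -> (-0.9, -28.7)

(-0.9, -28.7)


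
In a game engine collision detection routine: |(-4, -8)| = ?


|u| = sqrt((-4)^2 + (-8)^2) = sqrt(80) = 8.9443

8.9443


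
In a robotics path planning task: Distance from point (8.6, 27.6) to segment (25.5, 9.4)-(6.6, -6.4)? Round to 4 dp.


Project P onto AB: t = 0.0525 (clamped to [0,1])
Closest point on segment: (24.508, 8.5708)
Distance: 24.8028

24.8028


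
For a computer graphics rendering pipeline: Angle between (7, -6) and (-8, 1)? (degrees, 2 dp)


u.v = -62, |u| = sqrt(85) = 9.2195, |v| = sqrt(65) = 8.0623
cos(theta) = u.v/(|u||v|) = -62/sqrt(5525) = -0.834114
theta = acos(-0.834114) = 146.52 degrees

146.52 degrees


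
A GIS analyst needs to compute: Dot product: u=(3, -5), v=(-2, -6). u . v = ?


u . v = u_x*v_x + u_y*v_y = 3*(-2) + (-5)*(-6)
= (-6) + 30 = 24

24


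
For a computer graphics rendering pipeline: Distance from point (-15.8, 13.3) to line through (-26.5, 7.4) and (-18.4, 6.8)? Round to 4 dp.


|cross product| = 54.21
|line direction| = sqrt(65.97) = 8.1222
Distance = 54.21/sqrt(65.97) = 6.6743

6.6743


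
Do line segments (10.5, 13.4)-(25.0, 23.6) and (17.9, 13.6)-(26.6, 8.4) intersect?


Cross products: d1=-40.22, d2=123.92, d3=-72.58, d4=-236.72
d1*d2 < 0 and d3*d4 < 0? no

No, they don't intersect


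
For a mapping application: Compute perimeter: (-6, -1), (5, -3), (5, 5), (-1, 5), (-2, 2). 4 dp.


Sides: (-6, -1)->(5, -3): sqrt(125) = 11.18034, (5, -3)->(5, 5): sqrt(64) = 8, (5, 5)->(-1, 5): sqrt(36) = 6, (-1, 5)->(-2, 2): sqrt(10) = 3.162278, (-2, 2)->(-6, -1): sqrt(25) = 5
Sum = 33.342618
Perimeter = 33.3426

33.3426


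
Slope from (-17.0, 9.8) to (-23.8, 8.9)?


slope = (y2-y1)/(x2-x1) = (8.9-9.8)/((-23.8)-(-17)) = (-0.9)/(-6.8) = 0.1324

0.1324


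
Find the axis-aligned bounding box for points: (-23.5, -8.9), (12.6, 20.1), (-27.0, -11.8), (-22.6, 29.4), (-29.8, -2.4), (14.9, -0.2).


x range: [-29.8, 14.9]
y range: [-11.8, 29.4]
Bounding box: (-29.8,-11.8) to (14.9,29.4)

(-29.8,-11.8) to (14.9,29.4)


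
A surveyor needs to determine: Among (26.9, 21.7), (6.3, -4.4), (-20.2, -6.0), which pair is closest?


d(P0,P1) = 33.2501, d(P0,P2) = 54.6416, d(P1,P2) = 26.5483
Closest: P1 and P2

Closest pair: (6.3, -4.4) and (-20.2, -6.0), distance = 26.5483


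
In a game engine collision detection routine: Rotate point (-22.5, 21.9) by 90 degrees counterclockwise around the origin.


90° CCW: (x,y) -> (-y, x)
(-22.5,21.9) -> (-21.9, -22.5)

(-21.9, -22.5)


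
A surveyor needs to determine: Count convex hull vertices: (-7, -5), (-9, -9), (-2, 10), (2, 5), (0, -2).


Convex hull vertices (CCW): (-9, -9), (0, -2), (2, 5), (-2, 10)
Count = 4

4


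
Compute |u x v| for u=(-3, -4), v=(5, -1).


|u x v| = |(-3)*(-1) - (-4)*5|
= |3 - (-20)| = 23

23


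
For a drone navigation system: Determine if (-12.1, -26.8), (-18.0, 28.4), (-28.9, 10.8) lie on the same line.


Cross product: ((-18)-(-12.1))*(10.8-(-26.8)) - (28.4-(-26.8))*((-28.9)-(-12.1))
= 705.52

No, not collinear


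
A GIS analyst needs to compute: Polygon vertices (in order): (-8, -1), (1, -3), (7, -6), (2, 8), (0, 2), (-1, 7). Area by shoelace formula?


Shoelace sum: ((-8)*(-3) - 1*(-1)) + (1*(-6) - 7*(-3)) + (7*8 - 2*(-6)) + (2*2 - 0*8) + (0*7 - (-1)*2) + ((-1)*(-1) - (-8)*7)
= 171
Area = |171|/2 = 85.5

85.5


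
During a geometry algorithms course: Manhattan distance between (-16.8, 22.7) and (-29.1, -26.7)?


|(-16.8)-(-29.1)| + |22.7-(-26.7)| = 12.3 + 49.4 = 61.7

61.7


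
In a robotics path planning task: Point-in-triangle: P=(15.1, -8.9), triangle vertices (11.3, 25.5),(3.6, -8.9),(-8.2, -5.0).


Cross products: AB x AP = 395.6, BC x BP = -44.85, CA x CP = -786.7
All same sign? no

No, outside


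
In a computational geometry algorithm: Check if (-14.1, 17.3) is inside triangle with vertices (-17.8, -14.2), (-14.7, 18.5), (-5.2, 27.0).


Cross products: AB x AP = -23.34, BC x BP = -16.5, CA x CP = -244.46
All same sign? yes

Yes, inside


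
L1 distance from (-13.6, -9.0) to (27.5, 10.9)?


|(-13.6)-27.5| + |(-9)-10.9| = 41.1 + 19.9 = 61

61


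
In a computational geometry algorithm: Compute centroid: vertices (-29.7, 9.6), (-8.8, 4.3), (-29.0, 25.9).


Centroid = ((x_A+x_B+x_C)/3, (y_A+y_B+y_C)/3)
= (((-29.7)+(-8.8)+(-29))/3, (9.6+4.3+25.9)/3)
= (-22.5, 13.2667)

(-22.5, 13.2667)


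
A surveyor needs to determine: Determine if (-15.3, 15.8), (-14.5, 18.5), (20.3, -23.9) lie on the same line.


Cross product: ((-14.5)-(-15.3))*((-23.9)-15.8) - (18.5-15.8)*(20.3-(-15.3))
= -127.88

No, not collinear


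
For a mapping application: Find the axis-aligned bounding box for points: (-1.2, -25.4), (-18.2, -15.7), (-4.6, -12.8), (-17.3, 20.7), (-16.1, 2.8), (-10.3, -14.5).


x range: [-18.2, -1.2]
y range: [-25.4, 20.7]
Bounding box: (-18.2,-25.4) to (-1.2,20.7)

(-18.2,-25.4) to (-1.2,20.7)


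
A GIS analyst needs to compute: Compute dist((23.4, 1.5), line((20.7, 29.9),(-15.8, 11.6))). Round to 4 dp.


|cross product| = 1086.01
|line direction| = sqrt(1667.14) = 40.8306
Distance = 1086.01/sqrt(1667.14) = 26.5979

26.5979


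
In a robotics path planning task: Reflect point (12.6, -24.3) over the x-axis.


Reflection over x-axis: (x,y) -> (x,-y)
(12.6, -24.3) -> (12.6, 24.3)

(12.6, 24.3)


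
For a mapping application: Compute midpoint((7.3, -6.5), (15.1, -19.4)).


M = ((7.3+15.1)/2, ((-6.5)+(-19.4))/2)
= (11.2, -12.95)

(11.2, -12.95)


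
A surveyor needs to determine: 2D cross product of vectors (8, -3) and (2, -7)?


u x v = u_x*v_y - u_y*v_x = 8*(-7) - (-3)*2
= (-56) - (-6) = -50

-50


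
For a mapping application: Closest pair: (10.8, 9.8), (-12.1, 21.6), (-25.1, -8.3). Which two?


d(P0,P1) = 25.7614, d(P0,P2) = 40.2047, d(P1,P2) = 32.6038
Closest: P0 and P1

Closest pair: (10.8, 9.8) and (-12.1, 21.6), distance = 25.7614


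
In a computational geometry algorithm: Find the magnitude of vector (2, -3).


|u| = sqrt(2^2 + (-3)^2) = sqrt(13) = 3.6056

3.6056


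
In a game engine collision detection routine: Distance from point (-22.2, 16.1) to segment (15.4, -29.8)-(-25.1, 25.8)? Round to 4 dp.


Project P onto AB: t = 0.8612 (clamped to [0,1])
Closest point on segment: (-19.4784, 18.0825)
Distance: 3.3671

3.3671


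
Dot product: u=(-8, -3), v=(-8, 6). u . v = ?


u . v = u_x*v_x + u_y*v_y = (-8)*(-8) + (-3)*6
= 64 + (-18) = 46

46


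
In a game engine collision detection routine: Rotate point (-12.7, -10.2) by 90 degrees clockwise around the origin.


90° CW: (x,y) -> (y, -x)
(-12.7,-10.2) -> (-10.2, 12.7)

(-10.2, 12.7)


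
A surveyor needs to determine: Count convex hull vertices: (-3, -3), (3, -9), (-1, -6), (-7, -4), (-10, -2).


Convex hull vertices (CCW): (-10, -2), (-7, -4), (3, -9), (-3, -3)
Count = 4

4


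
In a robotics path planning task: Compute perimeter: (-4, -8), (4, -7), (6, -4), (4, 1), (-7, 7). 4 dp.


Sides: (-4, -8)->(4, -7): sqrt(65) = 8.062258, (4, -7)->(6, -4): sqrt(13) = 3.605551, (6, -4)->(4, 1): sqrt(29) = 5.385165, (4, 1)->(-7, 7): sqrt(157) = 12.529964, (-7, 7)->(-4, -8): sqrt(234) = 15.297059
Sum = 44.879997
Perimeter = 44.88

44.88


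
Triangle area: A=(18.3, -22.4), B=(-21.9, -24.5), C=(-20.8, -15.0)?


Area = |x_A(y_B-y_C) + x_B(y_C-y_A) + x_C(y_A-y_B)|/2
= |(-173.85) + (-162.06) + (-43.68)|/2
= 379.59/2 = 189.795

189.795


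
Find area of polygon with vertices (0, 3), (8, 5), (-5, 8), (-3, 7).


Shoelace sum: (0*5 - 8*3) + (8*8 - (-5)*5) + ((-5)*7 - (-3)*8) + ((-3)*3 - 0*7)
= 45
Area = |45|/2 = 22.5

22.5


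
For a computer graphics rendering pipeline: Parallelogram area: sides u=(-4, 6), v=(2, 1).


|u x v| = |(-4)*1 - 6*2|
= |(-4) - 12| = 16

16


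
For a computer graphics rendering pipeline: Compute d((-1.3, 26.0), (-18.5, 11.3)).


dx=-17.2, dy=-14.7
d^2 = (-17.2)^2 + (-14.7)^2 = 511.93
d = sqrt(511.93) = 22.6259

22.6259


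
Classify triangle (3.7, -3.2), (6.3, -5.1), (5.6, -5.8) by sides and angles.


Side lengths squared: AB^2=10.37, BC^2=0.98, CA^2=10.37
Sorted: [0.98, 10.37, 10.37]
By sides: Isosceles, By angles: Acute

Isosceles, Acute


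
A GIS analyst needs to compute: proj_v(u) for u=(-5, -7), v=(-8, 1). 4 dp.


u.v = 33, |v| = sqrt(65) = 8.0623
Scalar projection = u.v / |v| = 33 / sqrt(65) = 4.0931

4.0931


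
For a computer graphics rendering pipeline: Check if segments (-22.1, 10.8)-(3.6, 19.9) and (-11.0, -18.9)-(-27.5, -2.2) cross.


Cross products: d1=-304.68, d2=-884.02, d3=-864.3, d4=-284.96
d1*d2 < 0 and d3*d4 < 0? no

No, they don't intersect


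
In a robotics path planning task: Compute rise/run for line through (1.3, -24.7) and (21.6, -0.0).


slope = (y2-y1)/(x2-x1) = (0-(-24.7))/(21.6-1.3) = 24.7/20.3 = 1.2167

1.2167


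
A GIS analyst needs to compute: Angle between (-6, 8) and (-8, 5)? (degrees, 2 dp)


u.v = 88, |u| = sqrt(100) = 10, |v| = sqrt(89) = 9.434
cos(theta) = u.v/(|u||v|) = 88/sqrt(8900) = 0.932798
theta = acos(0.932798) = 21.12 degrees

21.12 degrees


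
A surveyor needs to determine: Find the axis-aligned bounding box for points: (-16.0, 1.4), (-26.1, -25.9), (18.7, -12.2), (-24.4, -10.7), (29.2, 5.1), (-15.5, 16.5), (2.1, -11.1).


x range: [-26.1, 29.2]
y range: [-25.9, 16.5]
Bounding box: (-26.1,-25.9) to (29.2,16.5)

(-26.1,-25.9) to (29.2,16.5)


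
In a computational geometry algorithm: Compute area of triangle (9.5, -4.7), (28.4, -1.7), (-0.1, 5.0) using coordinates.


Area = |x_A(y_B-y_C) + x_B(y_C-y_A) + x_C(y_A-y_B)|/2
= |(-63.65) + 275.48 + 0.3|/2
= 212.13/2 = 106.065

106.065


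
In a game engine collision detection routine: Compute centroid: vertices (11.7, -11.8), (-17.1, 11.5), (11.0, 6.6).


Centroid = ((x_A+x_B+x_C)/3, (y_A+y_B+y_C)/3)
= ((11.7+(-17.1)+11)/3, ((-11.8)+11.5+6.6)/3)
= (1.8667, 2.1)

(1.8667, 2.1)


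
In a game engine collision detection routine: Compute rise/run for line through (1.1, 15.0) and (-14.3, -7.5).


slope = (y2-y1)/(x2-x1) = ((-7.5)-15)/((-14.3)-1.1) = (-22.5)/(-15.4) = 1.461

1.461


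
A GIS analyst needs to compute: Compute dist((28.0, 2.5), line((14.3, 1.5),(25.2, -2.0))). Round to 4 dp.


|cross product| = 58.85
|line direction| = sqrt(131.06) = 11.4481
Distance = 58.85/sqrt(131.06) = 5.1406

5.1406


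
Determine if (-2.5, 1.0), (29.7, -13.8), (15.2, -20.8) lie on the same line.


Cross product: (29.7-(-2.5))*((-20.8)-1) - ((-13.8)-1)*(15.2-(-2.5))
= -440

No, not collinear


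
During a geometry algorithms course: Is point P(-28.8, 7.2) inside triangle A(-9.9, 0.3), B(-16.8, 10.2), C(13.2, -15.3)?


Cross products: AB x AP = 139.5, BC x BP = -396, CA x CP = 135.45
All same sign? no

No, outside


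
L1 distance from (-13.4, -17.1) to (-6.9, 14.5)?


|(-13.4)-(-6.9)| + |(-17.1)-14.5| = 6.5 + 31.6 = 38.1

38.1


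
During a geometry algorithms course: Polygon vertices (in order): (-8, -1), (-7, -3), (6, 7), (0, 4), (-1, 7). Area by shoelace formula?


Shoelace sum: ((-8)*(-3) - (-7)*(-1)) + ((-7)*7 - 6*(-3)) + (6*4 - 0*7) + (0*7 - (-1)*4) + ((-1)*(-1) - (-8)*7)
= 71
Area = |71|/2 = 35.5

35.5


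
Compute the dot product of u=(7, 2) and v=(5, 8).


u . v = u_x*v_x + u_y*v_y = 7*5 + 2*8
= 35 + 16 = 51

51


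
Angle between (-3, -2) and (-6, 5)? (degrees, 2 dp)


u.v = 8, |u| = sqrt(13) = 3.6056, |v| = sqrt(61) = 7.8102
cos(theta) = u.v/(|u||v|) = 8/sqrt(793) = 0.284088
theta = acos(0.284088) = 73.5 degrees

73.5 degrees


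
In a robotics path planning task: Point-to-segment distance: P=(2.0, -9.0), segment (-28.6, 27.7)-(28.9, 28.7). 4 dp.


Project P onto AB: t = 0.5209 (clamped to [0,1])
Closest point on segment: (1.3527, 28.2209)
Distance: 37.2265

37.2265


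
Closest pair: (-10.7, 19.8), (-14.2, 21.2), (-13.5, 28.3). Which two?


d(P0,P1) = 3.7696, d(P0,P2) = 8.9493, d(P1,P2) = 7.1344
Closest: P0 and P1

Closest pair: (-10.7, 19.8) and (-14.2, 21.2), distance = 3.7696


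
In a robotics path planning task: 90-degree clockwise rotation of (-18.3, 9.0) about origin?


90° CW: (x,y) -> (y, -x)
(-18.3,9) -> (9, 18.3)

(9, 18.3)


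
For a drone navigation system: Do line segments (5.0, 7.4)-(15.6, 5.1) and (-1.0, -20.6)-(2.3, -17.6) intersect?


Cross products: d1=74.4, d2=35.01, d3=-310.6, d4=-271.21
d1*d2 < 0 and d3*d4 < 0? no

No, they don't intersect


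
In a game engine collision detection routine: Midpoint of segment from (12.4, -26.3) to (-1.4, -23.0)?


M = ((12.4+(-1.4))/2, ((-26.3)+(-23))/2)
= (5.5, -24.65)

(5.5, -24.65)


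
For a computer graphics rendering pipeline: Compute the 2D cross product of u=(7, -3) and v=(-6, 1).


u x v = u_x*v_y - u_y*v_x = 7*1 - (-3)*(-6)
= 7 - 18 = -11

-11


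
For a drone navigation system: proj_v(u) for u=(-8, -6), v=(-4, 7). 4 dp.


u.v = -10, |v| = sqrt(65) = 8.0623
Scalar projection = u.v / |v| = -10 / sqrt(65) = -1.2403

-1.2403


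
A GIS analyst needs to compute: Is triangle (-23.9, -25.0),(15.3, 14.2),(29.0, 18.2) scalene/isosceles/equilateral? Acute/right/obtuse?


Side lengths squared: AB^2=3073.28, BC^2=203.69, CA^2=4664.65
Sorted: [203.69, 3073.28, 4664.65]
By sides: Scalene, By angles: Obtuse

Scalene, Obtuse


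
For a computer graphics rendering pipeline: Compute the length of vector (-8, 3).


|u| = sqrt((-8)^2 + 3^2) = sqrt(73) = 8.544

8.544


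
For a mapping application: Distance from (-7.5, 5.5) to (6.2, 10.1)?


dx=13.7, dy=4.6
d^2 = 13.7^2 + 4.6^2 = 208.85
d = sqrt(208.85) = 14.4516

14.4516


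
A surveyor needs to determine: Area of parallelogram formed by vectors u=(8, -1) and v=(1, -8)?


|u x v| = |8*(-8) - (-1)*1|
= |(-64) - (-1)| = 63

63


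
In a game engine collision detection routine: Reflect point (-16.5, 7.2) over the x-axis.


Reflection over x-axis: (x,y) -> (x,-y)
(-16.5, 7.2) -> (-16.5, -7.2)

(-16.5, -7.2)


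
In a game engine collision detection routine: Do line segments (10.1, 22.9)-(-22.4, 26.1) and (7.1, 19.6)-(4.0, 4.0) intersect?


Cross products: d1=36.57, d2=-480.35, d3=116.85, d4=633.77
d1*d2 < 0 and d3*d4 < 0? no

No, they don't intersect


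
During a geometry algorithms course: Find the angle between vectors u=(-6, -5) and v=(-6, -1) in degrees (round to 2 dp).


u.v = 41, |u| = sqrt(61) = 7.8102, |v| = sqrt(37) = 6.0828
cos(theta) = u.v/(|u||v|) = 41/sqrt(2257) = 0.863014
theta = acos(0.863014) = 30.34 degrees

30.34 degrees


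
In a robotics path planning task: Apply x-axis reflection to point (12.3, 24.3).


Reflection over x-axis: (x,y) -> (x,-y)
(12.3, 24.3) -> (12.3, -24.3)

(12.3, -24.3)


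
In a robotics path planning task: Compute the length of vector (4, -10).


|u| = sqrt(4^2 + (-10)^2) = sqrt(116) = 10.7703

10.7703


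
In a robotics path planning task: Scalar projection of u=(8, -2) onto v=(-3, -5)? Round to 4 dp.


u.v = -14, |v| = sqrt(34) = 5.831
Scalar projection = u.v / |v| = -14 / sqrt(34) = -2.401

-2.401


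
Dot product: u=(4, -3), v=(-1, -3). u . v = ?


u . v = u_x*v_x + u_y*v_y = 4*(-1) + (-3)*(-3)
= (-4) + 9 = 5

5


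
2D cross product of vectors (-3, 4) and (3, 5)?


u x v = u_x*v_y - u_y*v_x = (-3)*5 - 4*3
= (-15) - 12 = -27

-27


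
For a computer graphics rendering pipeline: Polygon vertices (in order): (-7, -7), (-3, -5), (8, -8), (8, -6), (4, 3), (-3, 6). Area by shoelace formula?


Shoelace sum: ((-7)*(-5) - (-3)*(-7)) + ((-3)*(-8) - 8*(-5)) + (8*(-6) - 8*(-8)) + (8*3 - 4*(-6)) + (4*6 - (-3)*3) + ((-3)*(-7) - (-7)*6)
= 238
Area = |238|/2 = 119

119


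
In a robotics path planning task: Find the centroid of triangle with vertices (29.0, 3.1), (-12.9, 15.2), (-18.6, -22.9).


Centroid = ((x_A+x_B+x_C)/3, (y_A+y_B+y_C)/3)
= ((29+(-12.9)+(-18.6))/3, (3.1+15.2+(-22.9))/3)
= (-0.8333, -1.5333)

(-0.8333, -1.5333)


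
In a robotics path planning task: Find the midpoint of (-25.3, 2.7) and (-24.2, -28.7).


M = (((-25.3)+(-24.2))/2, (2.7+(-28.7))/2)
= (-24.75, -13)

(-24.75, -13)


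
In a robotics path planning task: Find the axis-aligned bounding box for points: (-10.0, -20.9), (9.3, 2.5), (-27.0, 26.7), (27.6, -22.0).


x range: [-27, 27.6]
y range: [-22, 26.7]
Bounding box: (-27,-22) to (27.6,26.7)

(-27,-22) to (27.6,26.7)


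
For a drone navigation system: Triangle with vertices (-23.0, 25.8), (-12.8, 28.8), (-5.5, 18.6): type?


Side lengths squared: AB^2=113.04, BC^2=157.33, CA^2=358.09
Sorted: [113.04, 157.33, 358.09]
By sides: Scalene, By angles: Obtuse

Scalene, Obtuse


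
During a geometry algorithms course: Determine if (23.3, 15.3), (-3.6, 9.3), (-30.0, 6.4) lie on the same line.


Cross product: ((-3.6)-23.3)*(6.4-15.3) - (9.3-15.3)*((-30)-23.3)
= -80.39

No, not collinear


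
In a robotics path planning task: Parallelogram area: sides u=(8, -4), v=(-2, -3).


|u x v| = |8*(-3) - (-4)*(-2)|
= |(-24) - 8| = 32

32


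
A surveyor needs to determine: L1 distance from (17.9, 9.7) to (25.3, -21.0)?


|17.9-25.3| + |9.7-(-21)| = 7.4 + 30.7 = 38.1

38.1


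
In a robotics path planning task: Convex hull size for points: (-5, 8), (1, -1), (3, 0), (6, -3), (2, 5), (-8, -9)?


Convex hull vertices (CCW): (-8, -9), (6, -3), (2, 5), (-5, 8)
Count = 4

4


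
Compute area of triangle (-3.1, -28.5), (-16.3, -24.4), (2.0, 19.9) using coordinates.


Area = |x_A(y_B-y_C) + x_B(y_C-y_A) + x_C(y_A-y_B)|/2
= |137.33 + (-788.92) + (-8.2)|/2
= 659.79/2 = 329.895

329.895


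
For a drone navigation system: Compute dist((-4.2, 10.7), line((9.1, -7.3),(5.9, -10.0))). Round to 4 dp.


|cross product| = 93.51
|line direction| = sqrt(17.53) = 4.1869
Distance = 93.51/sqrt(17.53) = 22.334

22.334


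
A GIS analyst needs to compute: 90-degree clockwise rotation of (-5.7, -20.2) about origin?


90° CW: (x,y) -> (y, -x)
(-5.7,-20.2) -> (-20.2, 5.7)

(-20.2, 5.7)


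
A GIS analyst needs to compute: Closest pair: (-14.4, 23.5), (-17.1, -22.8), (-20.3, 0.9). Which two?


d(P0,P1) = 46.3787, d(P0,P2) = 23.3574, d(P1,P2) = 23.9151
Closest: P0 and P2

Closest pair: (-14.4, 23.5) and (-20.3, 0.9), distance = 23.3574


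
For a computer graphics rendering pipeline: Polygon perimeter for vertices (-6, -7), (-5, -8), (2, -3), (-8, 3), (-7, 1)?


Sides: (-6, -7)->(-5, -8): sqrt(2) = 1.414214, (-5, -8)->(2, -3): sqrt(74) = 8.602325, (2, -3)->(-8, 3): sqrt(136) = 11.661904, (-8, 3)->(-7, 1): sqrt(5) = 2.236068, (-7, 1)->(-6, -7): sqrt(65) = 8.062258
Sum = 31.976769
Perimeter = 31.9768

31.9768


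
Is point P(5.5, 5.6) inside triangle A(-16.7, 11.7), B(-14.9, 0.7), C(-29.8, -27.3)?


Cross products: AB x AP = 233.22, BC x BP = 498.19, CA x CP = -945.71
All same sign? no

No, outside


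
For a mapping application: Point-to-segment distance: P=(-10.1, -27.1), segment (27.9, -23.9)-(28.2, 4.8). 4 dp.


Project P onto AB: t = 0 (clamped to [0,1])
Closest point on segment: (27.9, -23.9)
Distance: 38.1345

38.1345


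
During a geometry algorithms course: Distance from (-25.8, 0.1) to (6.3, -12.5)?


dx=32.1, dy=-12.6
d^2 = 32.1^2 + (-12.6)^2 = 1189.17
d = sqrt(1189.17) = 34.4843

34.4843


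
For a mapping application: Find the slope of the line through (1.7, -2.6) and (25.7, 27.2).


slope = (y2-y1)/(x2-x1) = (27.2-(-2.6))/(25.7-1.7) = 29.8/24 = 1.2417

1.2417


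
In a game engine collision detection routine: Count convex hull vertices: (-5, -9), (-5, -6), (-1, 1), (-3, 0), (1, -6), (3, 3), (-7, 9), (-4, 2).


Convex hull vertices (CCW): (-7, 9), (-5, -9), (1, -6), (3, 3)
Count = 4

4


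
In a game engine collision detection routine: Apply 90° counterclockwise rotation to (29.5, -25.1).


90° CCW: (x,y) -> (-y, x)
(29.5,-25.1) -> (25.1, 29.5)

(25.1, 29.5)


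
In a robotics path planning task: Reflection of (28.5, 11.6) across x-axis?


Reflection over x-axis: (x,y) -> (x,-y)
(28.5, 11.6) -> (28.5, -11.6)

(28.5, -11.6)


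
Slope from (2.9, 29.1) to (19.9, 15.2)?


slope = (y2-y1)/(x2-x1) = (15.2-29.1)/(19.9-2.9) = (-13.9)/17 = -0.8176

-0.8176


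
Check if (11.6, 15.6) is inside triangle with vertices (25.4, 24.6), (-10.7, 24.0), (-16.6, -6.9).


Cross products: AB x AP = 316.62, BC x BP = 738.63, CA x CP = 56.7
All same sign? yes

Yes, inside


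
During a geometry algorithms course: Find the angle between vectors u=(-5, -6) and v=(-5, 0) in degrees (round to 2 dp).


u.v = 25, |u| = sqrt(61) = 7.8102, |v| = sqrt(25) = 5
cos(theta) = u.v/(|u||v|) = 25/sqrt(1525) = 0.640184
theta = acos(0.640184) = 50.19 degrees

50.19 degrees


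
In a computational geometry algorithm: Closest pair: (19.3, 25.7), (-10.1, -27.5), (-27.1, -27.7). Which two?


d(P0,P1) = 60.7832, d(P0,P2) = 70.7426, d(P1,P2) = 17.0012
Closest: P1 and P2

Closest pair: (-10.1, -27.5) and (-27.1, -27.7), distance = 17.0012


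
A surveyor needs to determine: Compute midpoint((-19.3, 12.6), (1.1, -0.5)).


M = (((-19.3)+1.1)/2, (12.6+(-0.5))/2)
= (-9.1, 6.05)

(-9.1, 6.05)


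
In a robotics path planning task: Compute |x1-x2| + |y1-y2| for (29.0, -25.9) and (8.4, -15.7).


|29-8.4| + |(-25.9)-(-15.7)| = 20.6 + 10.2 = 30.8

30.8


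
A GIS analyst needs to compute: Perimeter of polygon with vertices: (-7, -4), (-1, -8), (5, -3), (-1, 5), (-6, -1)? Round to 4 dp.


Sides: (-7, -4)->(-1, -8): sqrt(52) = 7.211103, (-1, -8)->(5, -3): sqrt(61) = 7.81025, (5, -3)->(-1, 5): sqrt(100) = 10, (-1, 5)->(-6, -1): sqrt(61) = 7.81025, (-6, -1)->(-7, -4): sqrt(10) = 3.162278
Sum = 35.993881
Perimeter = 35.9939

35.9939


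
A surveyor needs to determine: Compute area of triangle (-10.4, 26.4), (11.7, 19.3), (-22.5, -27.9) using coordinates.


Area = |x_A(y_B-y_C) + x_B(y_C-y_A) + x_C(y_A-y_B)|/2
= |(-490.88) + (-635.31) + (-159.75)|/2
= 1285.94/2 = 642.97

642.97


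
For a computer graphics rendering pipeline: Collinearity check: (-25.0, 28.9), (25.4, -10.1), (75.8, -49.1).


Cross product: (25.4-(-25))*((-49.1)-28.9) - ((-10.1)-28.9)*(75.8-(-25))
= 0

Yes, collinear


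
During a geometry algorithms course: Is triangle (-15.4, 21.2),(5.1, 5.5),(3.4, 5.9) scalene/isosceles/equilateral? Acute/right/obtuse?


Side lengths squared: AB^2=666.74, BC^2=3.05, CA^2=587.53
Sorted: [3.05, 587.53, 666.74]
By sides: Scalene, By angles: Obtuse

Scalene, Obtuse


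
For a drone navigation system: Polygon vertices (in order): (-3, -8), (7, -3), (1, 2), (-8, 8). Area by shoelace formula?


Shoelace sum: ((-3)*(-3) - 7*(-8)) + (7*2 - 1*(-3)) + (1*8 - (-8)*2) + ((-8)*(-8) - (-3)*8)
= 194
Area = |194|/2 = 97

97


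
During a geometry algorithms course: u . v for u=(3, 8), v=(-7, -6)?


u . v = u_x*v_x + u_y*v_y = 3*(-7) + 8*(-6)
= (-21) + (-48) = -69

-69


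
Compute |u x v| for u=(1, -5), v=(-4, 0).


|u x v| = |1*0 - (-5)*(-4)|
= |0 - 20| = 20

20


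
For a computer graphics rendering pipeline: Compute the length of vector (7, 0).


|u| = sqrt(7^2 + 0^2) = sqrt(49) = 7

7


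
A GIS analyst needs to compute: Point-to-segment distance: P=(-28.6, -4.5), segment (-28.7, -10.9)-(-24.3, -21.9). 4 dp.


Project P onto AB: t = 0 (clamped to [0,1])
Closest point on segment: (-28.7, -10.9)
Distance: 6.4008

6.4008


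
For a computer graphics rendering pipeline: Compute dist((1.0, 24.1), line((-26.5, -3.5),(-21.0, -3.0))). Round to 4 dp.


|cross product| = 138.05
|line direction| = sqrt(30.5) = 5.5227
Distance = 138.05/sqrt(30.5) = 24.9969

24.9969


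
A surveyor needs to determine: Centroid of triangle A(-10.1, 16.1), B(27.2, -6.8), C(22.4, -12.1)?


Centroid = ((x_A+x_B+x_C)/3, (y_A+y_B+y_C)/3)
= (((-10.1)+27.2+22.4)/3, (16.1+(-6.8)+(-12.1))/3)
= (13.1667, -0.9333)

(13.1667, -0.9333)


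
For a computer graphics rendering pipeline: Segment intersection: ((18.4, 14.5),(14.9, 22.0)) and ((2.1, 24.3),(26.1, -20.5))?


Cross products: d1=495.04, d2=518.24, d3=87.95, d4=64.75
d1*d2 < 0 and d3*d4 < 0? no

No, they don't intersect


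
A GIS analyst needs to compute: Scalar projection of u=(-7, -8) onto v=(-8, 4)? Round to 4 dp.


u.v = 24, |v| = sqrt(80) = 8.9443
Scalar projection = u.v / |v| = 24 / sqrt(80) = 2.6833

2.6833


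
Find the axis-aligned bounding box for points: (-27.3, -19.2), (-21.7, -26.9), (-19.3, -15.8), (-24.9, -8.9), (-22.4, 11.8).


x range: [-27.3, -19.3]
y range: [-26.9, 11.8]
Bounding box: (-27.3,-26.9) to (-19.3,11.8)

(-27.3,-26.9) to (-19.3,11.8)


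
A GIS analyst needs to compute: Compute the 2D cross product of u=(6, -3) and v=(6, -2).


u x v = u_x*v_y - u_y*v_x = 6*(-2) - (-3)*6
= (-12) - (-18) = 6

6


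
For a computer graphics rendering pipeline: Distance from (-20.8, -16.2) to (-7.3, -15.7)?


dx=13.5, dy=0.5
d^2 = 13.5^2 + 0.5^2 = 182.5
d = sqrt(182.5) = 13.5093

13.5093


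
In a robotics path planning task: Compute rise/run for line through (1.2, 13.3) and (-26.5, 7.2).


slope = (y2-y1)/(x2-x1) = (7.2-13.3)/((-26.5)-1.2) = (-6.1)/(-27.7) = 0.2202

0.2202


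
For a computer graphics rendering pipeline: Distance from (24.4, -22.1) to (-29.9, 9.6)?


dx=-54.3, dy=31.7
d^2 = (-54.3)^2 + 31.7^2 = 3953.38
d = sqrt(3953.38) = 62.8759

62.8759


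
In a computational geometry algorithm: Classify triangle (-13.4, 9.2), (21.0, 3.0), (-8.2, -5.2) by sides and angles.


Side lengths squared: AB^2=1221.8, BC^2=919.88, CA^2=234.4
Sorted: [234.4, 919.88, 1221.8]
By sides: Scalene, By angles: Obtuse

Scalene, Obtuse


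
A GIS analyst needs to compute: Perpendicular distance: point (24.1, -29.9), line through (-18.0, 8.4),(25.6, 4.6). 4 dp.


|cross product| = 1509.9
|line direction| = sqrt(1915.4) = 43.7653
Distance = 1509.9/sqrt(1915.4) = 34.4999

34.4999


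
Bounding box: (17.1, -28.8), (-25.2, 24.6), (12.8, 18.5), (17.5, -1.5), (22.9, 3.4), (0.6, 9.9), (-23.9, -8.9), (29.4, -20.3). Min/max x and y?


x range: [-25.2, 29.4]
y range: [-28.8, 24.6]
Bounding box: (-25.2,-28.8) to (29.4,24.6)

(-25.2,-28.8) to (29.4,24.6)


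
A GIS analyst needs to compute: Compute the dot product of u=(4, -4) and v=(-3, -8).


u . v = u_x*v_x + u_y*v_y = 4*(-3) + (-4)*(-8)
= (-12) + 32 = 20

20


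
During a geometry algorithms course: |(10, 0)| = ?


|u| = sqrt(10^2 + 0^2) = sqrt(100) = 10

10


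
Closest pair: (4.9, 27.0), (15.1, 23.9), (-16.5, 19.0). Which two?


d(P0,P1) = 10.6607, d(P0,P2) = 22.8464, d(P1,P2) = 31.9776
Closest: P0 and P1

Closest pair: (4.9, 27.0) and (15.1, 23.9), distance = 10.6607


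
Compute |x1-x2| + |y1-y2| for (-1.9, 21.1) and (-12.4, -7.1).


|(-1.9)-(-12.4)| + |21.1-(-7.1)| = 10.5 + 28.2 = 38.7

38.7


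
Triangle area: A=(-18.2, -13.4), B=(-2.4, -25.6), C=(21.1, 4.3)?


Area = |x_A(y_B-y_C) + x_B(y_C-y_A) + x_C(y_A-y_B)|/2
= |544.18 + (-42.48) + 257.42|/2
= 759.12/2 = 379.56

379.56


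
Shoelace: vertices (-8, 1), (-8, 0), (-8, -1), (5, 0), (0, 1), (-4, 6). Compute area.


Shoelace sum: ((-8)*0 - (-8)*1) + ((-8)*(-1) - (-8)*0) + ((-8)*0 - 5*(-1)) + (5*1 - 0*0) + (0*6 - (-4)*1) + ((-4)*1 - (-8)*6)
= 74
Area = |74|/2 = 37

37


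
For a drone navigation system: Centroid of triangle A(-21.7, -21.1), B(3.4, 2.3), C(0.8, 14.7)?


Centroid = ((x_A+x_B+x_C)/3, (y_A+y_B+y_C)/3)
= (((-21.7)+3.4+0.8)/3, ((-21.1)+2.3+14.7)/3)
= (-5.8333, -1.3667)

(-5.8333, -1.3667)


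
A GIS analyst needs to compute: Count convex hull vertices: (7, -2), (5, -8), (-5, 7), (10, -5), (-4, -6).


Convex hull vertices (CCW): (-5, 7), (-4, -6), (5, -8), (10, -5), (7, -2)
Count = 5

5


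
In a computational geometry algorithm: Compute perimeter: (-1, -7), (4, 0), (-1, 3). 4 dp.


Sides: (-1, -7)->(4, 0): sqrt(74) = 8.602325, (4, 0)->(-1, 3): sqrt(34) = 5.830952, (-1, 3)->(-1, -7): sqrt(100) = 10
Sum = 24.433277
Perimeter = 24.4333

24.4333


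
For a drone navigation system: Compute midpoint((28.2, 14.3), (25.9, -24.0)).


M = ((28.2+25.9)/2, (14.3+(-24))/2)
= (27.05, -4.85)

(27.05, -4.85)


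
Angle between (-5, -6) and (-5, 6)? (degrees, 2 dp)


u.v = -11, |u| = sqrt(61) = 7.8102, |v| = sqrt(61) = 7.8102
cos(theta) = u.v/(|u||v|) = -11/sqrt(3721) = -0.180328
theta = acos(-0.180328) = 100.39 degrees

100.39 degrees


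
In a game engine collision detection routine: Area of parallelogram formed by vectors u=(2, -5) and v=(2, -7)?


|u x v| = |2*(-7) - (-5)*2|
= |(-14) - (-10)| = 4

4


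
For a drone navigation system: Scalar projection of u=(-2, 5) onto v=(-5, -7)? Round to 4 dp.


u.v = -25, |v| = sqrt(74) = 8.6023
Scalar projection = u.v / |v| = -25 / sqrt(74) = -2.9062

-2.9062


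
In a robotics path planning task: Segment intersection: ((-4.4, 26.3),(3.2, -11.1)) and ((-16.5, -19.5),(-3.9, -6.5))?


Cross products: d1=419.78, d2=-150.26, d3=-800.62, d4=-230.58
d1*d2 < 0 and d3*d4 < 0? no

No, they don't intersect


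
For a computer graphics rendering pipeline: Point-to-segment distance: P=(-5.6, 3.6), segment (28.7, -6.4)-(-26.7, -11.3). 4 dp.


Project P onto AB: t = 0.5985 (clamped to [0,1])
Closest point on segment: (-4.4561, -9.3326)
Distance: 12.9831

12.9831


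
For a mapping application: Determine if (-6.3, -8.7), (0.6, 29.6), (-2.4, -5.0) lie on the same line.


Cross product: (0.6-(-6.3))*((-5)-(-8.7)) - (29.6-(-8.7))*((-2.4)-(-6.3))
= -123.84

No, not collinear


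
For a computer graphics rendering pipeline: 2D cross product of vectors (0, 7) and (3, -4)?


u x v = u_x*v_y - u_y*v_x = 0*(-4) - 7*3
= 0 - 21 = -21

-21


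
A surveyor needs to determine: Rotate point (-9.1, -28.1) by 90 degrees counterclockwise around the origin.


90° CCW: (x,y) -> (-y, x)
(-9.1,-28.1) -> (28.1, -9.1)

(28.1, -9.1)


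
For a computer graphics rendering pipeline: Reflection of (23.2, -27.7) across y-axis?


Reflection over y-axis: (x,y) -> (-x,y)
(23.2, -27.7) -> (-23.2, -27.7)

(-23.2, -27.7)


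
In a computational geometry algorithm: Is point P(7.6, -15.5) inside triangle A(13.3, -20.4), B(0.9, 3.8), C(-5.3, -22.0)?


Cross products: AB x AP = 77.18, BC x BP = 292.52, CA x CP = 100.26
All same sign? yes

Yes, inside


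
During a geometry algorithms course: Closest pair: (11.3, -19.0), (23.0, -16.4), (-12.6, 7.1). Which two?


d(P0,P1) = 11.9854, d(P0,P2) = 35.3895, d(P1,P2) = 42.6569
Closest: P0 and P1

Closest pair: (11.3, -19.0) and (23.0, -16.4), distance = 11.9854


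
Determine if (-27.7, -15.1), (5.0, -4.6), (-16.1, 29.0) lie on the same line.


Cross product: (5-(-27.7))*(29-(-15.1)) - ((-4.6)-(-15.1))*((-16.1)-(-27.7))
= 1320.27

No, not collinear


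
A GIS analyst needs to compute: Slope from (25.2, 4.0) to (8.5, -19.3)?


slope = (y2-y1)/(x2-x1) = ((-19.3)-4)/(8.5-25.2) = (-23.3)/(-16.7) = 1.3952

1.3952


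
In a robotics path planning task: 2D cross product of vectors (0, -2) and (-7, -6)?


u x v = u_x*v_y - u_y*v_x = 0*(-6) - (-2)*(-7)
= 0 - 14 = -14

-14


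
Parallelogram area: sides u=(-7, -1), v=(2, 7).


|u x v| = |(-7)*7 - (-1)*2|
= |(-49) - (-2)| = 47

47


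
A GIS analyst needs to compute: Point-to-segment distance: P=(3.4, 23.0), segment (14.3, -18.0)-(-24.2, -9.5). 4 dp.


Project P onto AB: t = 0.4941 (clamped to [0,1])
Closest point on segment: (-4.7246, -13.7998)
Distance: 37.686

37.686


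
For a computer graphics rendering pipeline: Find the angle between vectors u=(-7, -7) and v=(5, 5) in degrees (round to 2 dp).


u.v = -70, |u| = sqrt(98) = 9.8995, |v| = sqrt(50) = 7.0711
cos(theta) = u.v/(|u||v|) = -70/sqrt(4900) = -1
theta = acos(-1) = 180 degrees

180 degrees


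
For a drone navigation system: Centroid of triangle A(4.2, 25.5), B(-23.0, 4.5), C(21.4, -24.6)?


Centroid = ((x_A+x_B+x_C)/3, (y_A+y_B+y_C)/3)
= ((4.2+(-23)+21.4)/3, (25.5+4.5+(-24.6))/3)
= (0.8667, 1.8)

(0.8667, 1.8)


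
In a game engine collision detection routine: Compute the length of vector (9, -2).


|u| = sqrt(9^2 + (-2)^2) = sqrt(85) = 9.2195

9.2195


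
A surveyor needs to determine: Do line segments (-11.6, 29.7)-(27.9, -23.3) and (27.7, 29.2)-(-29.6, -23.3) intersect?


Cross products: d1=-2091.9, d2=3018.75, d3=2063.15, d4=-3047.5
d1*d2 < 0 and d3*d4 < 0? yes

Yes, they intersect


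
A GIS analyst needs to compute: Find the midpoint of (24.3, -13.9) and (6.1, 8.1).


M = ((24.3+6.1)/2, ((-13.9)+8.1)/2)
= (15.2, -2.9)

(15.2, -2.9)


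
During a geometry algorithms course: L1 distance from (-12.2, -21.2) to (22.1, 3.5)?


|(-12.2)-22.1| + |(-21.2)-3.5| = 34.3 + 24.7 = 59

59


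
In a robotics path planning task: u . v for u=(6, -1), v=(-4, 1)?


u . v = u_x*v_x + u_y*v_y = 6*(-4) + (-1)*1
= (-24) + (-1) = -25

-25


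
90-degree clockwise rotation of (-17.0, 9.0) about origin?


90° CW: (x,y) -> (y, -x)
(-17,9) -> (9, 17)

(9, 17)


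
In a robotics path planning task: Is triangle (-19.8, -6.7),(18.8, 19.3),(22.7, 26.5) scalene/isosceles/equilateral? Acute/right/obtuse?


Side lengths squared: AB^2=2165.96, BC^2=67.05, CA^2=2908.49
Sorted: [67.05, 2165.96, 2908.49]
By sides: Scalene, By angles: Obtuse

Scalene, Obtuse
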